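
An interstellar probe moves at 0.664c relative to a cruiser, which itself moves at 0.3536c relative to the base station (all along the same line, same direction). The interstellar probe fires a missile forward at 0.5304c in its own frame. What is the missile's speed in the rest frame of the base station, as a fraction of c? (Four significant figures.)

Apply u = (u'+v)/(1+u'v) twice. Missile in the cruiser frame: (0.5304+0.664)/(1+0.5304·0.664) = 1.1944/1.3521856 = 0.88331c.
That velocity, transformed to the rest frame of the base station: (0.88331+0.3536)/(1+0.88331·0.3536) = 1.23691/1.312338416 = 0.94252c.

0.9425c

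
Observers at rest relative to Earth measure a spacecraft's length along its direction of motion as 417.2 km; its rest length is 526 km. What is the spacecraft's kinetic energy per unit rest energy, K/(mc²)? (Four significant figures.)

From L = L₀/γ: γ = 526/417.2 = 1.26079.
Since K = (γ−1)mc², K/(mc²) = 1.26079 − 1 = 0.2608.

0.2608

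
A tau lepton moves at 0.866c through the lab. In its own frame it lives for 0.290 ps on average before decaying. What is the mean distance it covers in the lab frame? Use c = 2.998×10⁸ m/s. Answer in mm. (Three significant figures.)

0.151 mm

With β = 0.866, γ = 1/√(1 − 0.866²) = 1/√0.250044 = 1.9998.
Lab-frame lifetime: Δt = γτ = 1.9998 × 0.290 ps = 0.57994 ps.
Distance: d = vΔt = 0.866 × 2.998×10⁸ m/s × 5.7994×10^-13 s = 1.51×10^-4 m = 0.151 mm.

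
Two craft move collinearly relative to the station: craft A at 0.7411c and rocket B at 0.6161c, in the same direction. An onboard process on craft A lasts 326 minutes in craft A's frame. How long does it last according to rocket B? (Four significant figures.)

Speed of craft A in rocket B's frame: u = (v_A − v_B)/(1 − v_A v_B/c²) = (0.7411 − 0.6161)/(1 − 0.7411×0.6161) = 0.125/0.54340829 = 0.23003; |u| = 0.23003c.
At |u| = 0.23003c, γ = (1 − 0.0529138)^(−1/2) = 1.0276.
Craft A's interval is proper; time dilation gives Δt_B = γΔτ = 1.0276 × 326 minutes = 335.0 minutes.

335.0 minutes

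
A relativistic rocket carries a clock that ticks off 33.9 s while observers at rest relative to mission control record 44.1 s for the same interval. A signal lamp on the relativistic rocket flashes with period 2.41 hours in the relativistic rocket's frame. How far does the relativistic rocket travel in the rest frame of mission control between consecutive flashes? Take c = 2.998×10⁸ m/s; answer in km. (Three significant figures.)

γ = Δt/Δτ = 44.1/33.9 = 1.30088.
β = √(1 − 1/γ²) = 0.6396. Lab-frame period = γτ = 1.30088×2.41 hours = 3.1351 hours. Distance = βc × γτ = 0.6396 × 2.998×10⁸ m/s × 11286.36 s = 2.1642×10^12 m = 2.16×10^9 km.

2.16×10^9 km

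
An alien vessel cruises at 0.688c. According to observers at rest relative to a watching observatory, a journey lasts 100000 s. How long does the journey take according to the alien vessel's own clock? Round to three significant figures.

72600 s

β² = 0.473344, so γ = 1/√0.526656 = 1.378.
The moving clock records proper time: Δτ = Δt/γ = 100000/1.378 = 72600 s.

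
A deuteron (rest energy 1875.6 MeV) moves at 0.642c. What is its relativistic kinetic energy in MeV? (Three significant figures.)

571 MeV

With β = 0.642, γ = 1/√(1 − 0.642²) = 1/√0.587836 = 1.30428.
Kinetic energy: K = (γ − 1)mc² = (1.30428 − 1) × 1875.6 MeV = 0.30428 × 1875.6 = 571 MeV.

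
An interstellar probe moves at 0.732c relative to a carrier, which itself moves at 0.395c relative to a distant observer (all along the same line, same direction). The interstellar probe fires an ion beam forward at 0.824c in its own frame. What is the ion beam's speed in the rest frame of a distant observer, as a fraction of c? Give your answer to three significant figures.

First combine the ion beam and interstellar probe (S''→S'): u₁ = (0.824 + 0.732)/(1 + 0.824×0.732) = 1.556/1.603168 = 0.97058.
Then combine with the carrier (S'→S): u = (0.97058 + 0.395)/(1 + 0.97058×0.395) = 1.36558/1.3833791 = 0.98713.

0.987c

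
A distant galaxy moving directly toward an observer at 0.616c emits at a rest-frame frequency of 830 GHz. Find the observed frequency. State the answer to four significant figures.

Relativistic Doppler (source moving toward): f_obs = f_src · √((1+β)/(1−β)).
With β = 0.616: factor = √(1.616/0.384) = 2.0514.
f_obs = 830 × 2.0514 = 1703 GHz.

1703 GHz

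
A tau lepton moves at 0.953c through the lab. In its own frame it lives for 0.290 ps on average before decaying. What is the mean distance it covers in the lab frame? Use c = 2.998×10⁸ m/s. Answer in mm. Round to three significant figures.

Lorentz factor: γ = (1 − 0.908209)^(−1/2) = 3.3007.
Lab-frame lifetime: Δt = γτ = 3.3007 × 0.290 ps = 0.9572 ps.
Distance: d = vΔt = 0.953 × 2.998×10⁸ m/s × 9.5720×10^-13 s = 2.73×10^-4 m = 0.273 mm.

0.273 mm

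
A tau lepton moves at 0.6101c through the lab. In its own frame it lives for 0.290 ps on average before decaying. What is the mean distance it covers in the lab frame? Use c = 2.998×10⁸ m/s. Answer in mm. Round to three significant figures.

With β = 0.6101, γ = 1/√(1 − 0.6101²) = 1/√0.62777799 = 1.2621.
Lab-frame lifetime: Δt = γτ = 1.2621 × 0.290 ps = 0.36601 ps.
Distance: d = vΔt = 0.6101 × 2.998×10⁸ m/s × 3.6601×10^-13 s = 6.69×10^-5 m = 0.0669 mm.

0.0669 mm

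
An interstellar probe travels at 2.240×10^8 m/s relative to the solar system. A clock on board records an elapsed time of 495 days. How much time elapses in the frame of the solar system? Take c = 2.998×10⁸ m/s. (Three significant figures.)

745 days

β = v/c = (2.240×10^8 m/s)/(2.998×10⁸ m/s) = 0.747165.
Lorentz factor: γ = (1 − 0.5582555)^(−1/2) = 1.5046.
Time dilation: Δt = γ·Δτ = 1.5046 × 495 = 745 days.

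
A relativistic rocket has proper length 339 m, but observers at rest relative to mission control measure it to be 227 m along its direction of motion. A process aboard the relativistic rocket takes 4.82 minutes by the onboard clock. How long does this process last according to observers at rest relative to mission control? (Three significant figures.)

7.20 minutes

Length contraction gives γ = L₀/L = 339/227 = 1.49339.
The same γ dilates the second interval: 1.49339 × 4.82 minutes = 7.20 minutes.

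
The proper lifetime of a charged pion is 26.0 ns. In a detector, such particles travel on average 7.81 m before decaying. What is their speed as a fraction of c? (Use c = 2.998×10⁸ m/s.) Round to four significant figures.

Let x = d/(cτ) = 7.810 m / (2.998×10⁸ m/s × 2.600×10^-8 s) = 1.002. Since d = βγcτ, x = βγ = β/√(1−β²).
Solving: β² = x²/(1+x²) = 1.004/2.004 = 0.500998, so β = 0.7078.

0.7078c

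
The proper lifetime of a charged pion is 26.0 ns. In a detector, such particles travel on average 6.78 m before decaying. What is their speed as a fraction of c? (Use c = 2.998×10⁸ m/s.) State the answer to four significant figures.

0.6563c

d = βγcτ ⇒ βγ = d/(cτ) = 6.780 m / (7.7948 m) = 0.86981.
β = (βγ)/√(1+(βγ)²) = 0.86981/√1.756569 = 0.6563.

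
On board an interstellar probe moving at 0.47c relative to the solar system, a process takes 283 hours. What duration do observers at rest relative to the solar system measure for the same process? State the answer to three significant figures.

Lorentz factor: γ = (1 − 0.2209)^(−1/2) = 1.1329.
Time dilation: Δt = γ·Δτ = 1.1329 × 283 = 321 hours.

321 hours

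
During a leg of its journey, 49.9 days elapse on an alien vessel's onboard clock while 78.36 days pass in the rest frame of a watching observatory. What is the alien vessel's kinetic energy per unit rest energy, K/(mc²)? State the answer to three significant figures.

γ = Δt/Δτ = 78.36/49.9 = 1.57034.
K/(mc²) = γ − 1 = 1.57034 − 1 = 0.570.

0.570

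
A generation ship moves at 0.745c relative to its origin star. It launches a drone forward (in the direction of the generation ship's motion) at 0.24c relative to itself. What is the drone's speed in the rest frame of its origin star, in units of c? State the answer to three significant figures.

0.836c

Relativistic velocity addition: u = (u' + v)/(1 + u'v/c²), with u' = 0.24c and v = 0.745c.
Numerator: 0.24 + 0.745 = 0.985. Denominator: 1 + (0.24)(0.745) = 1.1788.
u = 0.985/1.1788 = 0.8356, so the speed is 0.836c.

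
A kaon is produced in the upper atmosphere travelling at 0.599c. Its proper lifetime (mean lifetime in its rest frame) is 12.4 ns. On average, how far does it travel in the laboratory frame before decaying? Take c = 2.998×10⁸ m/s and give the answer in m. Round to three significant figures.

With β = 0.599, γ = 1/√(1 − 0.599²) = 1/√0.641199 = 1.2488.
Lab-frame lifetime: Δt = γτ = 1.2488 × 12.4 ns = 15.485 ns.
Distance: d = vΔt = 0.599 × 2.998×10⁸ m/s × 1.5485×10^-8 s = 2.78 m.

2.78 m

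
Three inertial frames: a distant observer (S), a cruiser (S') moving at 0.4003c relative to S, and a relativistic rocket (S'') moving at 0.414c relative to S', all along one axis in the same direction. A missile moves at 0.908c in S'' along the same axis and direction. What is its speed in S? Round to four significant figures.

Compose velocities in two stages. Stage 1 (into S'): u₁ = (0.908+0.414)/(1+0.908×0.414) = 0.96082.
Stage 2 (into S): u = (0.96082+0.4003)/(1+0.96082×0.4003) = 0.98303, so the speed is 0.9830c.

0.9830c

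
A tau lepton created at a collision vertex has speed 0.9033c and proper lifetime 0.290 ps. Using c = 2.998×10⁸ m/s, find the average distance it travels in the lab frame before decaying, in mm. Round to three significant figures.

With β = 0.9033, γ = 1/√(1 − 0.9033²) = 1/√0.18404911 = 2.331.
Lab-frame lifetime: Δt = γτ = 2.331 × 0.290 ps = 0.67599 ps.
Distance: d = vΔt = 0.9033 × 2.998×10⁸ m/s × 6.7599×10^-13 s = 1.83×10^-4 m = 0.183 mm.

0.183 mm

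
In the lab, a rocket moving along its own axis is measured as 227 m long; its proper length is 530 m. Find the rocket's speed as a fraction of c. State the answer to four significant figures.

0.9036c

Length contraction gives γ = L₀/L = 530/227 = 2.3348.
β = √(1 − 1/γ²) = √0.816557 = 0.9036.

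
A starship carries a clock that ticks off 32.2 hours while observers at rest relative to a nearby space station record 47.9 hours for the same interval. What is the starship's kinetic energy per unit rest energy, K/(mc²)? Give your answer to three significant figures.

0.488

The time-dilation ratio gives γ = 47.9/32.2 = 1.48758.
K/(mc²) = γ − 1 = 1.48758 − 1 = 0.488.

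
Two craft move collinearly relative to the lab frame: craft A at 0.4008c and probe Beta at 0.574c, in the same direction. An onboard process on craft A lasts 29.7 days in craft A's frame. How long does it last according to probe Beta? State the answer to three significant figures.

Speed of craft A in probe Beta's frame: u = (v_A − v_B)/(1 − v_A v_B/c²) = (0.4008 − 0.574)/(1 − 0.4008×0.574) = −0.1732/0.7699408 = −0.22495; |u| = 0.22495c.
γ for this relative speed: γ = 1/√(1 − 0.0506025) = 1.0263.
Craft A's interval is proper; time dilation gives Δt_B = γΔτ = 1.0263 × 29.7 days = 30.5 days.

30.5 days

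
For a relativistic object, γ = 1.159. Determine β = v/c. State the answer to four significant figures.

0.5055

β = √(1 − 1/γ²) = √(1 − 1/1.343281) = √0.255554 = 0.5055.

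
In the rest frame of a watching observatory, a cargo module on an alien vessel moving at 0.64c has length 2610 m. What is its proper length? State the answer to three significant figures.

Lorentz factor: γ = (1 − 0.4096)^(−1/2) = 1.3014.
Proper length: L₀ = γ·L = 1.3014 × 2610 = 3400 m.

3400 m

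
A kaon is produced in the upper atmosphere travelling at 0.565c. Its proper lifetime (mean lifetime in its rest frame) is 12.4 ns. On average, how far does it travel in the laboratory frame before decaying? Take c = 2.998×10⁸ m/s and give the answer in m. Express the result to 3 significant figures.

Lorentz factor: γ = (1 − 0.319225)^(−1/2) = 1.212.
Lab-frame lifetime: Δt = γτ = 1.212 × 12.4 ns = 15.029 ns.
Distance: d = vΔt = 0.565 × 2.998×10⁸ m/s × 1.5029×10^-8 s = 2.55 m.

2.55 m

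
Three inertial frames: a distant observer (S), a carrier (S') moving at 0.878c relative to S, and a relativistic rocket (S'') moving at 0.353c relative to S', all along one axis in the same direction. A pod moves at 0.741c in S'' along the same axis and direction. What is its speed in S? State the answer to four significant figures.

Compose velocities in two stages. Stage 1 (into S'): u₁ = (0.741+0.353)/(1+0.741×0.353) = 0.86717.
Stage 2 (into S): u = (0.86717+0.878)/(1+0.86717×0.878) = 0.9908, so the speed is 0.9908c.

0.9908c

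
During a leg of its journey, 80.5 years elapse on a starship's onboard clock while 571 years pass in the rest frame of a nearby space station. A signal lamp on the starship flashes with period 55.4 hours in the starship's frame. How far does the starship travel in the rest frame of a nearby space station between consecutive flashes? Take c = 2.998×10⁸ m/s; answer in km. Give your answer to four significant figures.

4.199×10^11 km

From Δt = γΔτ: γ = 571/80.5 = 7.09317.
β = √(1 − 1/γ²) = 0.99001. Lab-frame period = γτ = 7.09317×55.4 hours = 392.96 hours. Distance = βc × γτ = 0.99001 × 2.998×10⁸ m/s × 1414656 s = 4.1988×10^14 m = 4.199×10^11 km.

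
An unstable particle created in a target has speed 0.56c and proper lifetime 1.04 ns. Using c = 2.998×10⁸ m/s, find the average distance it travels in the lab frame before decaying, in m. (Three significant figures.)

γ = 1/√(1 − β²) = 1/√(1 − 0.3136) = 1/√0.6864 = 1/0.828493 = 1.207.
Lab-frame lifetime: Δt = γτ = 1.207 × 1.04 ns = 1.2553 ns.
Distance: d = vΔt = 0.56 × 2.998×10⁸ m/s × 1.2553×10^-9 s = 0.211 m.

0.211 m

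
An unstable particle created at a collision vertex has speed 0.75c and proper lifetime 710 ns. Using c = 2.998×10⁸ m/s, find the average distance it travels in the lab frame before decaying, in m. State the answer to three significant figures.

241 m

γ = 1/√(1 − β²) = 1/√(1 − 0.5625) = 1/√0.4375 = 1/0.661438 = 1.5119.
Lab-frame lifetime: Δt = γτ = 1.5119 × 710 ns = 1073.4 ns.
Distance: d = vΔt = 0.75 × 2.998×10⁸ m/s × 1.0734×10^-6 s = 241 m.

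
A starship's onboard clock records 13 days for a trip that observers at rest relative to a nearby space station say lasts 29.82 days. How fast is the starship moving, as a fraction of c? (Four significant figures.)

0.9000c

γ = Δt/Δτ = 29.82/13 = 2.2938.
β = √(1 − 1/γ²) = √(1 − 0.190059) = √0.809941 = 0.9000.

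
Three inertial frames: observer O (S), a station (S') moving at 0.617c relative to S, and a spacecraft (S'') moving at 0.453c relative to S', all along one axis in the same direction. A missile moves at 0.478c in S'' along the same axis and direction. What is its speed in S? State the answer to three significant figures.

First combine the missile and spacecraft (S''→S'): u₁ = (0.478 + 0.453)/(1 + 0.478×0.453) = 0.931/1.216534 = 0.76529.
Then combine with the station (S'→S): u = (0.76529 + 0.617)/(1 + 0.76529×0.617) = 1.38229/1.47218393 = 0.93894.

0.939c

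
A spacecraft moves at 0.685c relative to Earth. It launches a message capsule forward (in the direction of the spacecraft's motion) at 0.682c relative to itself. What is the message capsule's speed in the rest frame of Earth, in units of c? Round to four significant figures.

Relativistic velocity addition: u = (u' + v)/(1 + u'v/c²), with u' = 0.682c and v = 0.685c.
Numerator: 0.682 + 0.685 = 1.367. Denominator: 1 + (0.682)(0.685) = 1.46717.
u = 1.367/1.46717 = 0.93173, so the speed is 0.9317c.

0.9317c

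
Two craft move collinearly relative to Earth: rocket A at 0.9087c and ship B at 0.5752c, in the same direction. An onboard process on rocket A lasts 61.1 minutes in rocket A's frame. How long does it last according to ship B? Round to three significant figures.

85.4 minutes

Speed of rocket A in ship B's frame: u = (v_A − v_B)/(1 − v_A v_B/c²) = (0.9087 − 0.5752)/(1 − 0.9087×0.5752) = 0.3335/0.47731576 = 0.6987; |u| = 0.6987c.
γ for this relative speed: γ = 1/√(1 − 0.488182) = 1.3978.
Rocket A's interval is proper; time dilation gives Δt_B = γΔτ = 1.3978 × 61.1 minutes = 85.4 minutes.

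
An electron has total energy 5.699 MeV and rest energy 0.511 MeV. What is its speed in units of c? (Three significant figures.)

Total energy E = γmc² gives γ = 5.699/0.511 = 11.153.
Hence β = √(1 − 1/γ²) = √(1 − 0.00803927) = √0.99196073 = 0.996.

0.996c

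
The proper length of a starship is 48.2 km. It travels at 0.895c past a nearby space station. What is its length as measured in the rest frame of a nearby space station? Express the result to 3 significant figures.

Lorentz factor: γ = (1 − 0.801025)^(−1/2) = 2.2418.
Length contraction: L = L₀/γ = 48.2/2.2418 = 21.5 km.

21.5 km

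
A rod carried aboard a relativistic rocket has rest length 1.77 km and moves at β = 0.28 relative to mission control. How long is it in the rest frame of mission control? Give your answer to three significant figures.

Lorentz factor: γ = (1 − 0.0784)^(−1/2) = 1.0417.
Along the direction of motion the measured length is L₀/γ = 1.77/1.0417 = 1.70 km.

1.70 km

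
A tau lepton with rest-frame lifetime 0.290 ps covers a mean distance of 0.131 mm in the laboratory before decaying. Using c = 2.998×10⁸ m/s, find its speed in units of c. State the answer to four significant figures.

0.8332c

Lab distance = (lab lifetime)·v = γτ·βc, so βγ = d/(cτ) = 1.310×10^-4/(2.998×10⁸ × 2.900×10^-13) = 1.5068.
With βγ = 1.5068: γ² = 1 + (βγ)² = 3.27045, and β = (βγ)/γ = 1.5068/1.80844 = 0.8332.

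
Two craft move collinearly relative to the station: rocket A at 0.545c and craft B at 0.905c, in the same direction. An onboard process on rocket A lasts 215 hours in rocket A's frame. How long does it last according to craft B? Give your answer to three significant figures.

The velocity of rocket A relative to craft B is (0.545 − 0.905)c / (1 − 0.545×0.905) = −0.71037c; relative speed 0.71037c.
At |u| = 0.71037c, γ = (1 − 0.504626)^(−1/2) = 1.4208.
The clock on rocket A records proper time, so craft B measures Δt = γΔτ = 1.4208 × 215 = 305 hours.

305 hours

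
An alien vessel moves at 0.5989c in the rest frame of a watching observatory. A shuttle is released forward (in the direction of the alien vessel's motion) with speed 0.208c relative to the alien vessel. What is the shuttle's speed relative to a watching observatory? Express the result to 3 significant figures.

In units of c, u = (u' + v)/(1 + u'v) with u' = 0.208 and v = 0.5989.
Numerator: 0.208 + 0.5989 = 0.8069. Denominator: 1 + (0.208)(0.5989) = 1.1245712.
u = 0.8069/1.1245712 = 0.71752, so the speed is 0.718c.

0.718c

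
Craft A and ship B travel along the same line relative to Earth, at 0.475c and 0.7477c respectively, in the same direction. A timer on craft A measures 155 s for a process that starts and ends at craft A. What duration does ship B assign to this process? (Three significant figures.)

Transform craft A's velocity into ship B's frame: (0.475 − 0.7477)/(1 − 0.475·0.7477) = −0.2727/0.6448425, so the relative speed is 0.42289c.
At |u| = 0.42289c, γ = (1 − 0.178836)^(−1/2) = 1.1035.
Craft A's interval is proper; time dilation gives Δt_B = γΔτ = 1.1035 × 155 s = 171 s.

171 s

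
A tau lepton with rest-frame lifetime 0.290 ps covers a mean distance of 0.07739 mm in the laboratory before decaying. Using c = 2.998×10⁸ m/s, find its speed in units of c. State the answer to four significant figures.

0.6649c

Let x = d/(cτ) = 7.739×10^-5 m / (2.998×10⁸ m/s × 2.900×10^-13 s) = 0.89013. Since d = βγcτ, x = βγ = β/√(1−β²).
Solving: β² = x²/(1+x²) = 0.792331/1.792331 = 0.442067, so β = 0.6649.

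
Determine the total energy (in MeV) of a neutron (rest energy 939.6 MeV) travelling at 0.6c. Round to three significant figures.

β² = 0.36, so γ = 1/√0.64 = 1.25.
Total energy: E = γmc² = 1.25 × 939.6 MeV = 1170 MeV.

1170 MeV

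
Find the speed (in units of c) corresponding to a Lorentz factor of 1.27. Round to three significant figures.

β = √(1 − 1/γ²) = √(1 − 1/1.6129) = √0.379999 = 0.616.

0.616c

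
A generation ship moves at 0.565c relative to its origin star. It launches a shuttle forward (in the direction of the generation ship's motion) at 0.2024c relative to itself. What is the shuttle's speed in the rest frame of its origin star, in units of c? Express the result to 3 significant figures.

0.689c

In units of c, u = (u' + v)/(1 + u'v) with u' = 0.2024 and v = 0.565.
Numerator: 0.2024 + 0.565 = 0.7674. Denominator: 1 + (0.2024)(0.565) = 1.114356.
u = 0.7674/1.114356 = 0.68865, so the speed is 0.689c.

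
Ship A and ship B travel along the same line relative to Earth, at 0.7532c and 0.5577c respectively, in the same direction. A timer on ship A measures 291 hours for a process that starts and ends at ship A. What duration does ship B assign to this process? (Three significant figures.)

Speed of ship A in ship B's frame: u = (v_A − v_B)/(1 − v_A v_B/c²) = (0.7532 − 0.5577)/(1 − 0.7532×0.5577) = 0.1955/0.57994036 = 0.3371; |u| = 0.3371c.
γ for this relative speed: γ = 1/√(1 − 0.113636) = 1.0622.
Ship A's interval is proper; time dilation gives Δt_B = γΔτ = 1.0622 × 291 hours = 309 hours.

309 hours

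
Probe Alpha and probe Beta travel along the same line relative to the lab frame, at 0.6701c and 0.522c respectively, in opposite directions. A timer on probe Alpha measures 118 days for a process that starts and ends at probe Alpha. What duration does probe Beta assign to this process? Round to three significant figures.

Transform probe Alpha's velocity into probe Beta's frame: (0.6701 + 0.522)/(1 + 0.6701·0.522) = 1.1921/1.3497922, so the relative speed is 0.88317c.
γ for this relative speed: γ = 1/√(1 − 0.779989) = 2.132.
The clock on probe Alpha records proper time, so probe Beta measures Δt = γΔτ = 2.132 × 118 = 252 days.

252 days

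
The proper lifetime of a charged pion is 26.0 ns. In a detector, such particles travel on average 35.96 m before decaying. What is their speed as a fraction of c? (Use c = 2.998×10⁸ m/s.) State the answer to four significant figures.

0.9773c

Lab distance = (lab lifetime)·v = γτ·βc, so βγ = d/(cτ) = 35.96/(2.998×10⁸ × 2.600×10^-8) = 4.6133.
With βγ = 4.6133: γ² = 1 + (βγ)² = 22.2825, and β = (βγ)/γ = 4.6133/4.72043 = 0.9773.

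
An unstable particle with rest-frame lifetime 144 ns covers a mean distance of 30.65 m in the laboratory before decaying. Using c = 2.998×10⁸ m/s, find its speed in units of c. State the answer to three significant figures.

Lab distance = (lab lifetime)·v = γτ·βc, so βγ = d/(cτ) = 30.65/(2.998×10⁸ × 1.440×10^-7) = 0.70996.
With βγ = 0.70996: γ² = 1 + (βγ)² = 1.504043, and β = (βγ)/γ = 0.70996/1.22639 = 0.579.

0.579c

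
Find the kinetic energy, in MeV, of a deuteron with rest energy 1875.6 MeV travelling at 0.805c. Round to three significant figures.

1290 MeV

With β = 0.805, γ = 1/√(1 − 0.805²) = 1/√0.351975 = 1.68556.
Kinetic energy: K = (γ − 1)mc² = (1.68556 − 1) × 1875.6 MeV = 0.68556 × 1875.6 = 1290 MeV.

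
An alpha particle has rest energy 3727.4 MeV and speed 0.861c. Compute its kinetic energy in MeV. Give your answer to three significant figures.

With β = 0.861, γ = 1/√(1 − 0.861²) = 1/√0.258679 = 1.96616.
Kinetic energy: K = (γ − 1)mc² = (1.96616 − 1) × 3727.4 MeV = 0.96616 × 3727.4 = 3600 MeV.

3600 MeV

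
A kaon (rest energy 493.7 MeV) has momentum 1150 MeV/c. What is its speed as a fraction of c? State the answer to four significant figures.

0.9189c

pc/(mc²) = 1150/493.7 = 2.3293 = βγ = β/√(1−β²).
So β² = x²/(1 + x²) with x = 2.3293: x² = 5.42564, β² = 5.42564/6.42564 = 0.844373, β = 0.9189.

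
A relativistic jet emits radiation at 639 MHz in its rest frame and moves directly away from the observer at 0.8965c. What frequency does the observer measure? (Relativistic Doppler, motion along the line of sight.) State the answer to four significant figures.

149.3 MHz

Relativistic Doppler (source moving away): f_obs = f_src · √((1−β)/(1+β)).
With β = 0.8965: factor = √(0.1035/1.8965) = 0.23361.
f_obs = 639 × 0.23361 = 149.3 MHz.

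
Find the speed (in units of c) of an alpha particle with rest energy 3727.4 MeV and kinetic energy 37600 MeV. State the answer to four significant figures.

0.9959c

K = (γ−1)mc², so γ = 1 + 37600/3727.4 = 11.087.
Then v/c = √(1 − γ⁻²) = √(1 − 0.00813527) = √0.99186473 = 0.9959.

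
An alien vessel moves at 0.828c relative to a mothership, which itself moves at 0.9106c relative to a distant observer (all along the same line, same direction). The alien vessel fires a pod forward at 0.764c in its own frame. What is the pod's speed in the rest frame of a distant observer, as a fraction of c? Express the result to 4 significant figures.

Apply u = (u'+v)/(1+u'v) twice. Pod in the mothership frame: (0.764+0.828)/(1+0.764·0.828) = 1.592/1.632592 = 0.97514c.
That velocity, transformed to the rest frame of a distant observer: (0.97514+0.9106)/(1+0.97514·0.9106) = 1.88574/1.887962484 = 0.99882c.

0.9988c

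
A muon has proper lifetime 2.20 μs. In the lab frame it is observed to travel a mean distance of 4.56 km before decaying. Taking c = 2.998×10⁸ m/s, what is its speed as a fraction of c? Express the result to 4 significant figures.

Lab distance = (lab lifetime)·v = γτ·βc, so βγ = d/(cτ) = 4560/(2.998×10⁸ × 2.200×10^-6) = 6.9137.
With βγ = 6.9137: γ² = 1 + (βγ)² = 48.7992, and β = (βγ)/γ = 6.9137/6.98564 = 0.9897.

0.9897c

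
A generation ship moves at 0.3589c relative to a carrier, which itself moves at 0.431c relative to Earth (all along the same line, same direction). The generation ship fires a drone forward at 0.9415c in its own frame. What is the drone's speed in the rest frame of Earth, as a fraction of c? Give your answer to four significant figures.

0.9888c

First combine the drone and generation ship (S''→S'): u₁ = (0.9415 + 0.3589)/(1 + 0.9415×0.3589) = 1.3004/1.33790435 = 0.97197.
Then combine with the carrier (S'→S): u = (0.97197 + 0.431)/(1 + 0.97197×0.431) = 1.40297/1.41891907 = 0.98876.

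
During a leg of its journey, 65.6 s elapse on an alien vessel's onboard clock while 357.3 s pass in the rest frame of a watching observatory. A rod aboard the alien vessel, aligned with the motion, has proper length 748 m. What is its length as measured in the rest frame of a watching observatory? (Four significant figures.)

137.3 m

γ = Δt/Δτ = 357.3/65.6 = 5.44665.
L = L₀/γ = 748/5.44665 = 137.3 m.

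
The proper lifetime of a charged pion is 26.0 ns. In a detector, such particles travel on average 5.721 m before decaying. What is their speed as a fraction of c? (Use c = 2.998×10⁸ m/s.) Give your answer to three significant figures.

d = βγcτ ⇒ βγ = d/(cτ) = 5.721 m / (7.7948 m) = 0.73395.
β = (βγ)/√(1+(βγ)²) = 0.73395/√1.538683 = 0.592.

0.592c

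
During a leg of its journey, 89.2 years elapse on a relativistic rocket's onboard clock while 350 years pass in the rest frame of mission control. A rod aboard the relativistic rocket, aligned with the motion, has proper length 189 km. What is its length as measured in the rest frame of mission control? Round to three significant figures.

48.2 km

γ = Δt/Δτ = 350/89.2 = 3.92377.
The rod contracts by the same γ: 189 km / 3.92377 = 48.2 km.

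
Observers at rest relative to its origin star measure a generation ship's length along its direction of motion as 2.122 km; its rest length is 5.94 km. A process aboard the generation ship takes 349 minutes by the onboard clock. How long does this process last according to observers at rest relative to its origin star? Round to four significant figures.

Length contraction gives γ = L₀/L = 5.94/2.122 = 2.79925.
The same γ dilates the second interval: 2.79925 × 349 minutes = 976.9 minutes.

976.9 minutes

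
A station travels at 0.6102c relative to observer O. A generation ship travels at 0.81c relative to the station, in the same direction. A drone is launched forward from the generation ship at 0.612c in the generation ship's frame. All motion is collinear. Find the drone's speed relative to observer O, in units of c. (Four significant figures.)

0.9878c

Apply u = (u'+v)/(1+u'v) twice. Drone in the station frame: (0.612+0.81)/(1+0.612·0.81) = 1.422/1.49572 = 0.95071c.
That velocity, transformed to the rest frame of observer O: (0.95071+0.6102)/(1+0.95071·0.6102) = 1.56091/1.580123242 = 0.98784c.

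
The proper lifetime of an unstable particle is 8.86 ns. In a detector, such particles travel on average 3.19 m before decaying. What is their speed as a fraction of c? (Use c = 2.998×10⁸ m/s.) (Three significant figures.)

0.768c

Lab distance = (lab lifetime)·v = γτ·βc, so βγ = d/(cτ) = 3.190/(2.998×10⁸ × 8.860×10^-9) = 1.201.
With βγ = 1.201: γ² = 1 + (βγ)² = 2.4424, and β = (βγ)/γ = 1.201/1.56282 = 0.768.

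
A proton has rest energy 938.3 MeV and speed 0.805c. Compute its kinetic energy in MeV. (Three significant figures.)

β² = 0.648025, so γ = 1/√0.351975 = 1.68556.
Kinetic energy: K = (γ − 1)mc² = (1.68556 − 1) × 938.3 MeV = 0.68556 × 938.3 = 643 MeV.

643 MeV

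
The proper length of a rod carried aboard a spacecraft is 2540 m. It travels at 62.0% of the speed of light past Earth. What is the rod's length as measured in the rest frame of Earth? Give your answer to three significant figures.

With β = 0.62, γ = 1/√(1 − 0.62²) = 1/√0.6156 = 1.2745.
Along the direction of motion the measured length is L₀/γ = 2540/1.2745 = 1990 m.

1990 m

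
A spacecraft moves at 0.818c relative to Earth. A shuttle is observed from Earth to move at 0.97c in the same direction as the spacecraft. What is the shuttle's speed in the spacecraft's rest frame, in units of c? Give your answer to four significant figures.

Transform to the spacecraft's frame: u' = (u − v)/(1 − uv/c²).
u' = (0.97 − 0.818)/(1 − 0.97×0.818) = 0.152/0.20654 = 0.73593.
Speed in the spacecraft's frame: 0.7359c (in the same direction).

0.7359c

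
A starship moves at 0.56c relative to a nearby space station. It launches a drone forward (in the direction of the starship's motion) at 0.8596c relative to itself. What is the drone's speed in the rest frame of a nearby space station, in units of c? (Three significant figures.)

0.958c

Relativistic velocity addition: u = (u' + v)/(1 + u'v/c²), with u' = 0.8596c and v = 0.56c.
Numerator: 0.8596 + 0.56 = 1.4196. Denominator: 1 + (0.8596)(0.56) = 1.481376.
u = 1.4196/1.481376 = 0.9583, so the speed is 0.958c.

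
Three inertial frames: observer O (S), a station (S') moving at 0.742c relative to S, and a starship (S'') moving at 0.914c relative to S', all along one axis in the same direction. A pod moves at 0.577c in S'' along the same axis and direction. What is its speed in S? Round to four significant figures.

0.9964c

Apply u = (u'+v)/(1+u'v) twice. Pod in the station frame: (0.577+0.914)/(1+0.577·0.914) = 1.491/1.527378 = 0.97618c.
That velocity, transformed to the rest frame of observer O: (0.97618+0.742)/(1+0.97618·0.742) = 1.71818/1.72432556 = 0.99644c.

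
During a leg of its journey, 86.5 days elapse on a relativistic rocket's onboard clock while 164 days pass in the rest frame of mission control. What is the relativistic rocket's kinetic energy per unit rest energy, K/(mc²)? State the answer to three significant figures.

0.896

The time-dilation ratio gives γ = 164/86.5 = 1.89595.
K/(mc²) = γ − 1 = 1.89595 − 1 = 0.896.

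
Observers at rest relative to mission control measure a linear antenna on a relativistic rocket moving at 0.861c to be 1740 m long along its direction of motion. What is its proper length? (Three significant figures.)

With β = 0.861, γ = 1/√(1 − 0.861²) = 1/√0.258679 = 1.9662.
Proper length: L₀ = γ·L = 1.9662 × 1740 = 3420 m.

3420 m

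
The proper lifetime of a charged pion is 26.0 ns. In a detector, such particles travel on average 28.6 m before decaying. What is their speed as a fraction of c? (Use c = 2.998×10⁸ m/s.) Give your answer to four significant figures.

Let x = d/(cτ) = 28.60 m / (2.998×10⁸ m/s × 2.600×10^-8 s) = 3.6691. Since d = βγcτ, x = βγ = β/√(1−β²).
Solving: β² = x²/(1+x²) = 13.4623/14.4623 = 0.930855, so β = 0.9648.

0.9648c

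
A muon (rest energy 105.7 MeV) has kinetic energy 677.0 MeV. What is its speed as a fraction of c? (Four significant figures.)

γ = 1 + K/(mc²) = 1 + 677.0/105.7 = 7.4049.
β = √(1 − 1/γ²) = √(1 − 0.0182373) = √0.9817627 = 0.9908.

0.9908c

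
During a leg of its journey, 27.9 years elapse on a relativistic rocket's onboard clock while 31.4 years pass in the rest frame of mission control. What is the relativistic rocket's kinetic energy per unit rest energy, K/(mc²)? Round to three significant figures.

γ = Δt/Δτ = 31.4/27.9 = 1.12545.
K/(mc²) = γ − 1 = 1.12545 − 1 = 0.125.

0.125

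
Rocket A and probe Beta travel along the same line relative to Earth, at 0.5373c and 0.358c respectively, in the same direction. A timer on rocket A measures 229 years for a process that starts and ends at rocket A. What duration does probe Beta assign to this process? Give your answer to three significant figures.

Speed of rocket A in probe Beta's frame: u = (v_A − v_B)/(1 − v_A v_B/c²) = (0.5373 − 0.358)/(1 − 0.5373×0.358) = 0.1793/0.8076466 = 0.222; |u| = 0.222c.
At |u| = 0.222c, γ = (1 − 0.049284)^(−1/2) = 1.0256.
Rocket A's interval is proper; time dilation gives Δt_B = γΔτ = 1.0256 × 229 years = 235 years.

235 years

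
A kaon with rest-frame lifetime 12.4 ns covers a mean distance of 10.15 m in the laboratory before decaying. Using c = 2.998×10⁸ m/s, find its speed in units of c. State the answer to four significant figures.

Lab distance = (lab lifetime)·v = γτ·βc, so βγ = d/(cτ) = 10.15/(2.998×10⁸ × 1.240×10^-8) = 2.7303.
With βγ = 2.7303: γ² = 1 + (βγ)² = 8.45454, and β = (βγ)/γ = 2.7303/2.90767 = 0.9390.

0.9390c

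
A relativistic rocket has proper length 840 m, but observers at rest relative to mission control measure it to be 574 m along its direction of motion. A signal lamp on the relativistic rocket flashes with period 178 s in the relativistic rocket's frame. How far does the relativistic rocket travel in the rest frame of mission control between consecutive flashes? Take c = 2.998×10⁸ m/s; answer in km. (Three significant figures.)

5.70×10^7 km

Length contraction gives γ = L₀/L = 840/574 = 1.46341.
β = √(1 − 1/γ²) = 0.7301. Lab-frame period = γτ = 1.46341×178 s = 260.49 s. Distance = βc × γτ = 0.7301 × 2.998×10⁸ m/s × 260.49 s = 5.7017×10^10 m = 5.70×10^7 km.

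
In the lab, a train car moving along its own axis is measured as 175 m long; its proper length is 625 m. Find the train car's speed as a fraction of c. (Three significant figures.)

Length contraction gives γ = L₀/L = 625/175 = 3.5714.
β = √(1 − 1/γ²) = √0.921599 = 0.960.

0.960c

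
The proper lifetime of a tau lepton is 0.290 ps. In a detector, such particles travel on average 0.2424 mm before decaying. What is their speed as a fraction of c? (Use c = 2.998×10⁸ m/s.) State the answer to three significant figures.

0.941c

d = βγcτ ⇒ βγ = d/(cτ) = 2.424×10^-4 m / (8.6942×10^-5 m) = 2.7881.
β = (βγ)/√(1+(βγ)²) = 2.7881/√8.7735 = 0.941.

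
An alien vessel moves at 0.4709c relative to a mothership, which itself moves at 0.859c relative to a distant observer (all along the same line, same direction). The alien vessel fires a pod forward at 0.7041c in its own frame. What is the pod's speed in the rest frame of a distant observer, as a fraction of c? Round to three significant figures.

0.991c

First combine the pod and alien vessel (S''→S'): u₁ = (0.7041 + 0.4709)/(1 + 0.7041×0.4709) = 1.175/1.33156069 = 0.88242.
Then combine with the mothership (S'→S): u = (0.88242 + 0.859)/(1 + 0.88242×0.859) = 1.74142/1.75799878 = 0.99057.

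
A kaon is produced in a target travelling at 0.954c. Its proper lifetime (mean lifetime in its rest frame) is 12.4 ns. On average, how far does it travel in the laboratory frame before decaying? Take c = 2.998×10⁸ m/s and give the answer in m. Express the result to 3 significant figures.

Lorentz factor: γ = (1 − 0.910116)^(−1/2) = 3.3355.
Lab-frame lifetime: Δt = γτ = 3.3355 × 12.4 ns = 41.36 ns.
Distance: d = vΔt = 0.954 × 2.998×10⁸ m/s × 4.1360×10^-8 s = 11.8 m.

11.8 m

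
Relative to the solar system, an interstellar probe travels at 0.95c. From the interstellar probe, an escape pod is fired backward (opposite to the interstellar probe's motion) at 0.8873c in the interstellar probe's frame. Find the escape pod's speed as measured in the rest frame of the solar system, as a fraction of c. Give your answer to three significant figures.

0.399c

In units of c, u = (u' + v)/(1 + u'v) with u' = −0.8873 and v = 0.95.
Numerator: −0.8873 + 0.95 = 0.0627. Denominator: 1 + (−0.8873)(0.95) = 0.157065.
u = 0.0627/0.157065 = 0.3992, so the speed is 0.399c.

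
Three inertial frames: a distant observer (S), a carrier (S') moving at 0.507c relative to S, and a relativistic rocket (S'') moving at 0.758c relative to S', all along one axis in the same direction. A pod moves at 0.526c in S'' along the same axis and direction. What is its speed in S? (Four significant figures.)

Apply u = (u'+v)/(1+u'v) twice. Pod in the carrier frame: (0.526+0.758)/(1+0.526·0.758) = 1.284/1.398708 = 0.91799c.
That velocity, transformed to the rest frame of a distant observer: (0.91799+0.507)/(1+0.91799·0.507) = 1.42499/1.46542093 = 0.97241c.

0.9724c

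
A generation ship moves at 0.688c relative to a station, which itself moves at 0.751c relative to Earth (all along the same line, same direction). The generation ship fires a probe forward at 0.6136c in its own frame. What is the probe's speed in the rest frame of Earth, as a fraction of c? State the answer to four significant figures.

0.9875c

Compose velocities in two stages. Stage 1 (into S'): u₁ = (0.6136+0.688)/(1+0.6136×0.688) = 0.91523.
Stage 2 (into S): u = (0.91523+0.751)/(1+0.91523×0.751) = 0.98749, so the speed is 0.9875c.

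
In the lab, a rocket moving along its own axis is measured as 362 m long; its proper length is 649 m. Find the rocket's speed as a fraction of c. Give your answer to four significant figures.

0.8300c

Length contraction gives γ = L₀/L = 649/362 = 1.7928.
β = √(1 − 1/γ²) = √0.688874 = 0.8300.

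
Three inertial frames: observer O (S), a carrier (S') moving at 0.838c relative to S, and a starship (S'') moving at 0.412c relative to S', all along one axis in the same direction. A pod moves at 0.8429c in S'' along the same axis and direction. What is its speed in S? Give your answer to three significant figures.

0.994c

First combine the pod and starship (S''→S'): u₁ = (0.8429 + 0.412)/(1 + 0.8429×0.412) = 1.2549/1.3472748 = 0.93144.
Then combine with the carrier (S'→S): u = (0.93144 + 0.838)/(1 + 0.93144×0.838) = 1.76944/1.78054672 = 0.99376.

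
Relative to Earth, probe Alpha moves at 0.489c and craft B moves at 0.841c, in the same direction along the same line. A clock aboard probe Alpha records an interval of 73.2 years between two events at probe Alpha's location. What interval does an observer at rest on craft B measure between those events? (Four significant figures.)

91.32 years

Transform probe Alpha's velocity into craft B's frame: (0.489 − 0.841)/(1 − 0.489·0.841) = −0.352/0.588751, so the relative speed is 0.59788c.
γ for this relative speed: γ = 1/√(1 − 0.35746) = 1.2475.
Probe Alpha's interval is proper; time dilation gives Δt_B = γΔτ = 1.2475 × 73.2 years = 91.32 years.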